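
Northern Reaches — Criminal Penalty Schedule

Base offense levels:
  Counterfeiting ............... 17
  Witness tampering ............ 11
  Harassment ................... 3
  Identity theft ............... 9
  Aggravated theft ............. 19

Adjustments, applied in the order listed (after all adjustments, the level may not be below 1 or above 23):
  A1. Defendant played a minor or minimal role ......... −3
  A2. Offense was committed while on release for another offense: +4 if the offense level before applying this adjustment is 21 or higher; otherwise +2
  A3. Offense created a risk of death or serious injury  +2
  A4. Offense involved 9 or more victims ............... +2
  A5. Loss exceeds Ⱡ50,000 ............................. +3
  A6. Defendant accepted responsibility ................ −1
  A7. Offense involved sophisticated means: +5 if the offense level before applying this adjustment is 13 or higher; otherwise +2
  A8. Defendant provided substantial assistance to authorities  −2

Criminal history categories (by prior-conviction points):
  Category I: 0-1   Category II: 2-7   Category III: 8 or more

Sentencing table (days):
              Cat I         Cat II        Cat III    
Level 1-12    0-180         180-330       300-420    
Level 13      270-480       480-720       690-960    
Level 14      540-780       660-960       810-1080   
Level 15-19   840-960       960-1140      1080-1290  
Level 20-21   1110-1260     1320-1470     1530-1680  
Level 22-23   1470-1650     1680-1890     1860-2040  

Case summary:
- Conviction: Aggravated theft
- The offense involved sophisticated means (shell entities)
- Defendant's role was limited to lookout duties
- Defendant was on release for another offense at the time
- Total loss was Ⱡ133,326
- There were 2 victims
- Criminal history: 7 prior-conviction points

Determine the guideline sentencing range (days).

Base offense level for aggravated theft: 19.
A1 applies: 19 − 3 = 16.
A2 applies (level before this adjustment is 16 < 21, so +2): 16 + 2 = 18.
A4 does not apply.
A5 applies: 18 + 3 = 21.
A6 does not apply.
A7 applies (level before this adjustment is 21 ≥ 13, so +5): 21 + 5 = 26.
A8 does not apply.
Level 26 exceeds the maximum of 23; capped at 23.
Final offense level: 23.
Criminal history: 7 prior points → Category II (2-7).
Level 23 falls in the 22-23 band.
Grid: Level 22-23 × Category II = 1680-1890 days.

1680-1890 days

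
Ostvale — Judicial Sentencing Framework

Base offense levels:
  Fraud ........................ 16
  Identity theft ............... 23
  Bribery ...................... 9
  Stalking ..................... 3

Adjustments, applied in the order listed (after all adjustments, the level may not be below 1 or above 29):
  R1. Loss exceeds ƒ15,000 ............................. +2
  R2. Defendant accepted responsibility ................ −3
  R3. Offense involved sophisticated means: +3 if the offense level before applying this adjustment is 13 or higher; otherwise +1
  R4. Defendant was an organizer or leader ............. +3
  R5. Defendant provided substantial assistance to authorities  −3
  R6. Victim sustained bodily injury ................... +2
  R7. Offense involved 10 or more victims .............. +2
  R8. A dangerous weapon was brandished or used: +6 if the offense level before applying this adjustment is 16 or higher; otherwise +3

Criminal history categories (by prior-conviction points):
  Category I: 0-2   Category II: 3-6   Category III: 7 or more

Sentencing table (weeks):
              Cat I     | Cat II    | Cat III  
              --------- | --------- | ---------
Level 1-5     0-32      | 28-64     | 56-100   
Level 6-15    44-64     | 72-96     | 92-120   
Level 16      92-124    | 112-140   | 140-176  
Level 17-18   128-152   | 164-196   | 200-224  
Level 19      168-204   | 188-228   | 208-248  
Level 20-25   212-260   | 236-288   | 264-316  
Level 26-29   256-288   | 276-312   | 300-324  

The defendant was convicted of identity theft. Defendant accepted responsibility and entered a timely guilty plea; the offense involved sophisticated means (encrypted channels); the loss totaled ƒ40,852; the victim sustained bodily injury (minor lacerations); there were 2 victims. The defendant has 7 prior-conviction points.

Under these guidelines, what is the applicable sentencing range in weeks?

Base offense level for identity theft: 23.
R1 applies: 23 + 2 = 25.
R2 applies: 25 − 3 = 22.
R3 applies (level before this adjustment is 22 ≥ 13, so +3): 22 + 3 = 25.
R4 does not apply.
R5 does not apply.
R6 applies: 25 + 2 = 27.
R7 does not apply.
R8 does not apply.
Final offense level: 27.
Criminal history: 7 prior points → Category III (7+).
Level 27 falls in the 26-29 band.
Grid: Level 26-29 × Category III = 300-324 weeks.

300-324 weeks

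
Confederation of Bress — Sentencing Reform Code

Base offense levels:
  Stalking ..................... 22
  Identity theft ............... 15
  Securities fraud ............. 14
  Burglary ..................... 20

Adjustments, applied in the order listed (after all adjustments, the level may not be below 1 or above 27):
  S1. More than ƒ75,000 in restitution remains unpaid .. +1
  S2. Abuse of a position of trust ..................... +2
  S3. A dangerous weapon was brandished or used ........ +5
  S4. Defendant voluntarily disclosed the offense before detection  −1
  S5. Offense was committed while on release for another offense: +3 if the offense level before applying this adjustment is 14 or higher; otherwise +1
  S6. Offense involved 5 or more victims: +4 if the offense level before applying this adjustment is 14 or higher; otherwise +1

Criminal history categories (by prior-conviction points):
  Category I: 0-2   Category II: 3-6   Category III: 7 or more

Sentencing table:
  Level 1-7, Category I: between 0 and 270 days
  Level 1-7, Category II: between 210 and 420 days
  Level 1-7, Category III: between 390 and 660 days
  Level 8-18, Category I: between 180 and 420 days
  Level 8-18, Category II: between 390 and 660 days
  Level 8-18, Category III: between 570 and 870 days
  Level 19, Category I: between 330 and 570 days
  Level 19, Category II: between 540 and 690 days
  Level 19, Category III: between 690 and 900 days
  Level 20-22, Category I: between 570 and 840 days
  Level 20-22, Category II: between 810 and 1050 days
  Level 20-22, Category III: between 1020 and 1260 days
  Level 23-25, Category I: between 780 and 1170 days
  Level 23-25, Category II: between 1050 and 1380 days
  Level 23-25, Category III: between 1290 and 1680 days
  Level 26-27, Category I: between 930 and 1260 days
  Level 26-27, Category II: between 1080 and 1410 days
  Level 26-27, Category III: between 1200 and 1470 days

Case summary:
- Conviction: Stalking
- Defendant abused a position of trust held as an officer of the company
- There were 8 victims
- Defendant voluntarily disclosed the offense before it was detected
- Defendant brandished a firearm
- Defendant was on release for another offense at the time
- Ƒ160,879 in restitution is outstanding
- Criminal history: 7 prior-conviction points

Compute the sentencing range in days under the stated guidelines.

1200-1470 days

Base offense level for stalking: 22.
S1 applies: 22 + 1 = 23.
S2 applies: 23 + 2 = 25.
S3 applies: 25 + 5 = 30.
S4 applies: 30 − 1 = 29.
S5 applies (level before this adjustment is 29 ≥ 14, so +3): 29 + 3 = 32.
S6 applies (level before this adjustment is 32 ≥ 14, so +4): 32 + 4 = 36.
Level 36 exceeds the maximum of 27; capped at 27.
Final offense level: 27.
Criminal history: 7 prior points → Category III (7+).
Level 27 falls in the 26-27 band.
Grid: Level 26-27 × Category III = 1200-1470 days.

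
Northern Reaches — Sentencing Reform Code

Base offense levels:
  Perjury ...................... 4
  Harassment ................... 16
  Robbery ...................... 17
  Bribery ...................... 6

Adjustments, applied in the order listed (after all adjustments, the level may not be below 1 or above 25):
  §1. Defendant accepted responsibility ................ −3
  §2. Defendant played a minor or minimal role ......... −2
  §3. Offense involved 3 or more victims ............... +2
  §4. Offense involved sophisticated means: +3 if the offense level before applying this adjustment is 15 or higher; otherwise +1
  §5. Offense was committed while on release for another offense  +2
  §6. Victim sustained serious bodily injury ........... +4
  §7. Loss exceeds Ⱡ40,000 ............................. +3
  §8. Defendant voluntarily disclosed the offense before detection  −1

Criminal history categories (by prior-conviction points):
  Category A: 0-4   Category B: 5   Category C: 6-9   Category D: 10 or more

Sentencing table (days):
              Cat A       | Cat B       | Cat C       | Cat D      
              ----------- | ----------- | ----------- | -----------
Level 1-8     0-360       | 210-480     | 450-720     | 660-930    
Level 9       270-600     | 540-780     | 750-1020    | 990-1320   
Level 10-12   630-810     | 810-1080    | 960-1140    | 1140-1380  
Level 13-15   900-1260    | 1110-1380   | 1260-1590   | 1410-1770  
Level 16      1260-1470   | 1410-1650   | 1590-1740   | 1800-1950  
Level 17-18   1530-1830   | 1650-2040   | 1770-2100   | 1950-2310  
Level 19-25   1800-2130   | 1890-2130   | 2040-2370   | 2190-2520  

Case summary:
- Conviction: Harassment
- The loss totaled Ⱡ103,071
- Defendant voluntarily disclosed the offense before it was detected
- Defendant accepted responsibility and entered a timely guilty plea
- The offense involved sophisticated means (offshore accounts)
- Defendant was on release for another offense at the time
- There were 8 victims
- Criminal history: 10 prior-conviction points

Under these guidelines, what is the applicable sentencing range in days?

Base offense level for harassment: 16.
§1 applies: 16 − 3 = 13.
§2 does not apply.
§3 applies: 13 + 2 = 15.
§4 applies (level before this adjustment is 15 ≥ 15, so +3): 15 + 3 = 18.
§5 applies: 18 + 2 = 20.
§6 does not apply.
§7 applies: 20 + 3 = 23.
§8 applies: 23 − 1 = 22.
Final offense level: 22.
Criminal history: 10 prior points → Category D (10+).
Level 22 falls in the 19-25 band.
Grid: Level 19-25 × Category D = 2190-2520 days.

2190-2520 days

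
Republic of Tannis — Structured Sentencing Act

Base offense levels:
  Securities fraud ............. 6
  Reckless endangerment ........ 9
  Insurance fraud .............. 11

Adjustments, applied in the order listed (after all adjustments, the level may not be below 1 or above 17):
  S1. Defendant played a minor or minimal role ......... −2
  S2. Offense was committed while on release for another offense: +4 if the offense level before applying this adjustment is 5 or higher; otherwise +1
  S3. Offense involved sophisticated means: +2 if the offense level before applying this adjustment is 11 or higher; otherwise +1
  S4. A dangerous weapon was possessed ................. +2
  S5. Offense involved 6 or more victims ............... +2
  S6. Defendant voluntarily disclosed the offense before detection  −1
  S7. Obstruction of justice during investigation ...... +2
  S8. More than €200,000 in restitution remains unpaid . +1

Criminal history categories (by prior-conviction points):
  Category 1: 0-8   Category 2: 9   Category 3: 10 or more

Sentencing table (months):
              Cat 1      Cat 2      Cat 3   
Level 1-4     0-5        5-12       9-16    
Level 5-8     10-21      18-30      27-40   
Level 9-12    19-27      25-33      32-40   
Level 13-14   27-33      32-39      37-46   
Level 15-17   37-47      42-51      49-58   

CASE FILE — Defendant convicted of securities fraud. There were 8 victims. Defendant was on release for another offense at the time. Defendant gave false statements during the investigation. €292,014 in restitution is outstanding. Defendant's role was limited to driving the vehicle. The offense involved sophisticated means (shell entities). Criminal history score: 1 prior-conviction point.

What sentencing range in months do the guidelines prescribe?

Base offense level for securities fraud: 6.
S1 applies: 6 − 2 = 4.
S2 applies (level before this adjustment is 4 < 5, so +1): 4 + 1 = 5.
S3 applies (level before this adjustment is 5 < 11, so +1): 5 + 1 = 6.
S4 does not apply.
S5 applies: 6 + 2 = 8.
S6 does not apply.
S7 applies: 8 + 2 = 10.
S8 applies: 10 + 1 = 11.
Final offense level: 11.
Criminal history: 1 prior point → Category 1 (0-8).
Level 11 falls in the 9-12 band.
Grid: Level 9-12 × Category 1 = 19-27 months.

19-27 months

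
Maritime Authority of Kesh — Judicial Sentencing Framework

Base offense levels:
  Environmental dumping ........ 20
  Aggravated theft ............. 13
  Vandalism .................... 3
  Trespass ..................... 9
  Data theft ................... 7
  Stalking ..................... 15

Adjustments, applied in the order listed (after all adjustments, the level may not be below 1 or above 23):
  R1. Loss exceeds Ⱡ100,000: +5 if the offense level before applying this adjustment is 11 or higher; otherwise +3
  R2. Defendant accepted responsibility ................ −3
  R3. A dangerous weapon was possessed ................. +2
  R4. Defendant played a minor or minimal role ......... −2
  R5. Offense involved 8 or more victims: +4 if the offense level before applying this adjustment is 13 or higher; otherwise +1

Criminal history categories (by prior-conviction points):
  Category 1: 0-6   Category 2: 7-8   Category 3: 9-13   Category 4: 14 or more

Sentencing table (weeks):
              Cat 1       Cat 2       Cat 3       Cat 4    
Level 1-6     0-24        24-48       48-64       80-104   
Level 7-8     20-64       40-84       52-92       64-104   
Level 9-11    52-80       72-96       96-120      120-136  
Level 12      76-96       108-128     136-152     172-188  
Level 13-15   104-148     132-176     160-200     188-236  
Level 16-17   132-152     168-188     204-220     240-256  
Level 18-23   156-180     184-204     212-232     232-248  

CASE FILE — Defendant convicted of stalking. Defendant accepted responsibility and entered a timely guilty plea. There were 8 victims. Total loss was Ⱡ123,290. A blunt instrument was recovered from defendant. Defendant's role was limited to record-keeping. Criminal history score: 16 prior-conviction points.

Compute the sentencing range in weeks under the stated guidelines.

232-248 weeks

Base offense level for stalking: 15.
R1 applies (level before this adjustment is 15 ≥ 11, so +5): 15 + 5 = 20.
R2 applies: 20 − 3 = 17.
R3 applies: 17 + 2 = 19.
R4 applies: 19 − 2 = 17.
R5 applies (level before this adjustment is 17 ≥ 13, so +4): 17 + 4 = 21.
Final offense level: 21.
Criminal history: 16 prior points → Category 4 (14+).
Level 21 falls in the 18-23 band.
Grid: Level 18-23 × Category 4 = 232-248 weeks.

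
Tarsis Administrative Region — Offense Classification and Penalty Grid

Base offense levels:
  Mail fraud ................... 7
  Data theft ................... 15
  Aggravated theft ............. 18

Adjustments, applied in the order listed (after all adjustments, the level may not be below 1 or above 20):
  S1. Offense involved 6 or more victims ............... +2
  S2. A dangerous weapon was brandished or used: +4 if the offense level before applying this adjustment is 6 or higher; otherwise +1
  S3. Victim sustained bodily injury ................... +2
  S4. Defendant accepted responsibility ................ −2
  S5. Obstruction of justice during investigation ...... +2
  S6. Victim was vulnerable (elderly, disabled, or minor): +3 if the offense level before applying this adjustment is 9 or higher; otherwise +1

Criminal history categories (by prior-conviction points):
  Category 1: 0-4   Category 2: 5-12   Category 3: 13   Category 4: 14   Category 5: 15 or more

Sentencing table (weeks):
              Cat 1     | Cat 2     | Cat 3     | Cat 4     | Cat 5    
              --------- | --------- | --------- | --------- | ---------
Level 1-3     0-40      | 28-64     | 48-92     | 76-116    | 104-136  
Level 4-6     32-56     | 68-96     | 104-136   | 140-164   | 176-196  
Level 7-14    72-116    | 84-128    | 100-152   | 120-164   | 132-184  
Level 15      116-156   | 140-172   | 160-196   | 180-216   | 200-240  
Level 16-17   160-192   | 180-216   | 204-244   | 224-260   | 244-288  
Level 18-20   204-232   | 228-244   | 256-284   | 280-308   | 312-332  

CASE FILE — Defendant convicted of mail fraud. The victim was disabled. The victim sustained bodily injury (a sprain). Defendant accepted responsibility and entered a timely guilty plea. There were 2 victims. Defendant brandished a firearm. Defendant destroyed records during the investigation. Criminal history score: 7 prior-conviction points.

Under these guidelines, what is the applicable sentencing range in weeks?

180-216 weeks

Base offense level for mail fraud: 7.
S2 applies (level before this adjustment is 7 ≥ 6, so +4): 7 + 4 = 11.
S3 applies: 11 + 2 = 13.
S4 applies: 13 − 2 = 11.
S5 applies: 11 + 2 = 13.
S6 applies (level before this adjustment is 13 ≥ 9, so +3): 13 + 3 = 16.
Final offense level: 16.
Criminal history: 7 prior points → Category 2 (5-12).
Level 16 falls in the 16-17 band.
Grid: Level 16-17 × Category 2 = 180-216 weeks.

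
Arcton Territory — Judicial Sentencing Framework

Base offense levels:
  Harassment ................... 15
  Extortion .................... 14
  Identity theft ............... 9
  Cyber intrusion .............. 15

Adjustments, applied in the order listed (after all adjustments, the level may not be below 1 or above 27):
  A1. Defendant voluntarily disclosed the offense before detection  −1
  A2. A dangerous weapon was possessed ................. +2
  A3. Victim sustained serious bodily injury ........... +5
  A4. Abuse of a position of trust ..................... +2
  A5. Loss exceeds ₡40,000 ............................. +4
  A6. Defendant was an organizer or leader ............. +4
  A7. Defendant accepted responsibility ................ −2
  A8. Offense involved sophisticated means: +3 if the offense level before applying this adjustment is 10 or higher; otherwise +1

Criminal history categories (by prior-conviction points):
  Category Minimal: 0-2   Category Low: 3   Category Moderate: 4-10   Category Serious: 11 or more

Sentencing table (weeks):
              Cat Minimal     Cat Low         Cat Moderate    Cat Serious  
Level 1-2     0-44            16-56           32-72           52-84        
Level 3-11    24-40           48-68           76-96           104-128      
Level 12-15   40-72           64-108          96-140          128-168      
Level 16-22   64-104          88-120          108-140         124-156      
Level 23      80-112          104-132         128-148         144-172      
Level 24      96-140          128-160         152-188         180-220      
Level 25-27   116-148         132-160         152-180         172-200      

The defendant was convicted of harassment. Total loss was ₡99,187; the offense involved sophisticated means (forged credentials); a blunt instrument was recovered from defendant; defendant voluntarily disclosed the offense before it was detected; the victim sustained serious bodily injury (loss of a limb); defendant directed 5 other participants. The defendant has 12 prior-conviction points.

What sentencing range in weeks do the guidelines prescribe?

172-200 weeks

Base offense level for harassment: 15.
A1 applies: 15 − 1 = 14.
A2 applies: 14 + 2 = 16.
A3 applies: 16 + 5 = 21.
A4 does not apply.
A5 applies: 21 + 4 = 25.
A6 applies: 25 + 4 = 29.
A7 does not apply.
A8 applies (level before this adjustment is 29 ≥ 10, so +3): 29 + 3 = 32.
Level 32 exceeds the maximum of 27; capped at 27.
Final offense level: 27.
Criminal history: 12 prior points → Category Serious (11+).
Level 27 falls in the 25-27 band.
Grid: Level 25-27 × Category Serious = 172-200 weeks.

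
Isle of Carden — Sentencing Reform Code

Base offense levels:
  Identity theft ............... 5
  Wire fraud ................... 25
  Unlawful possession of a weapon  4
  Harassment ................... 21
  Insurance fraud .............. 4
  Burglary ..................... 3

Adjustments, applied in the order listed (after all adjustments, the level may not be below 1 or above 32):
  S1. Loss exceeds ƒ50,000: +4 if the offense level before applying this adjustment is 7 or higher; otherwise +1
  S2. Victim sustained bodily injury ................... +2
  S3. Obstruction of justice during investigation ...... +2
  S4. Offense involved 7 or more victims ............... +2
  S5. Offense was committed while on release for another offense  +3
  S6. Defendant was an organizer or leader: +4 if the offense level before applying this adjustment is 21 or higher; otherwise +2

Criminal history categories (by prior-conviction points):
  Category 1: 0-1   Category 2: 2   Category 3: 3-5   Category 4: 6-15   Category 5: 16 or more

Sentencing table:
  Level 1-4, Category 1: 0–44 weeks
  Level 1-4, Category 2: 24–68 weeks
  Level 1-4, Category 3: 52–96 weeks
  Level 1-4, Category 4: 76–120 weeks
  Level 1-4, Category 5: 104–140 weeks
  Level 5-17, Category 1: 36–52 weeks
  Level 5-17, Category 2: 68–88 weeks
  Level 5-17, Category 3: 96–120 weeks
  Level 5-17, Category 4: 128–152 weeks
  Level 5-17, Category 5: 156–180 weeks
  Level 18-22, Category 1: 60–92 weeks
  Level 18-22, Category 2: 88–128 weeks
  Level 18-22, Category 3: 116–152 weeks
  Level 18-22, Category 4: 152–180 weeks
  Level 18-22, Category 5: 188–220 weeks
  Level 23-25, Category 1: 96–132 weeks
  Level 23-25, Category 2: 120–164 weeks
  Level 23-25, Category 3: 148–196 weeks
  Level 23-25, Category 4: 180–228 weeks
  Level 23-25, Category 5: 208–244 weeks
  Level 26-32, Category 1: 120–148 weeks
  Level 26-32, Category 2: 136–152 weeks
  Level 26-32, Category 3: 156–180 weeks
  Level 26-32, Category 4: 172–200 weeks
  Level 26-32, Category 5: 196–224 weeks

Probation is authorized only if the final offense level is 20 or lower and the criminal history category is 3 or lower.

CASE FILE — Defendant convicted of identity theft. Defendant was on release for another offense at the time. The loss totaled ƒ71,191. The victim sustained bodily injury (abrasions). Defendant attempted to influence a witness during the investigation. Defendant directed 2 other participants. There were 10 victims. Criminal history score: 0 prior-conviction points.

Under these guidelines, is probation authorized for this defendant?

Base offense level for identity theft: 5.
S1 applies (level before this adjustment is 5 < 7, so +1): 5 + 1 = 6.
S2 applies: 6 + 2 = 8.
S3 applies: 8 + 2 = 10.
S4 applies: 10 + 2 = 12.
S5 applies: 12 + 3 = 15.
S6 applies (level before this adjustment is 15 < 21, so +2): 15 + 2 = 17.
Final offense level: 17.
Criminal history: 0 prior points → Category 1 (0-1).
Level 17 falls in the 5-17 band.
Grid: Level 5-17 × Category 1 = 36-52 weeks.
Probation check: level 17 ≤ 20 and category 1 ≤ 3 → eligible.

Yes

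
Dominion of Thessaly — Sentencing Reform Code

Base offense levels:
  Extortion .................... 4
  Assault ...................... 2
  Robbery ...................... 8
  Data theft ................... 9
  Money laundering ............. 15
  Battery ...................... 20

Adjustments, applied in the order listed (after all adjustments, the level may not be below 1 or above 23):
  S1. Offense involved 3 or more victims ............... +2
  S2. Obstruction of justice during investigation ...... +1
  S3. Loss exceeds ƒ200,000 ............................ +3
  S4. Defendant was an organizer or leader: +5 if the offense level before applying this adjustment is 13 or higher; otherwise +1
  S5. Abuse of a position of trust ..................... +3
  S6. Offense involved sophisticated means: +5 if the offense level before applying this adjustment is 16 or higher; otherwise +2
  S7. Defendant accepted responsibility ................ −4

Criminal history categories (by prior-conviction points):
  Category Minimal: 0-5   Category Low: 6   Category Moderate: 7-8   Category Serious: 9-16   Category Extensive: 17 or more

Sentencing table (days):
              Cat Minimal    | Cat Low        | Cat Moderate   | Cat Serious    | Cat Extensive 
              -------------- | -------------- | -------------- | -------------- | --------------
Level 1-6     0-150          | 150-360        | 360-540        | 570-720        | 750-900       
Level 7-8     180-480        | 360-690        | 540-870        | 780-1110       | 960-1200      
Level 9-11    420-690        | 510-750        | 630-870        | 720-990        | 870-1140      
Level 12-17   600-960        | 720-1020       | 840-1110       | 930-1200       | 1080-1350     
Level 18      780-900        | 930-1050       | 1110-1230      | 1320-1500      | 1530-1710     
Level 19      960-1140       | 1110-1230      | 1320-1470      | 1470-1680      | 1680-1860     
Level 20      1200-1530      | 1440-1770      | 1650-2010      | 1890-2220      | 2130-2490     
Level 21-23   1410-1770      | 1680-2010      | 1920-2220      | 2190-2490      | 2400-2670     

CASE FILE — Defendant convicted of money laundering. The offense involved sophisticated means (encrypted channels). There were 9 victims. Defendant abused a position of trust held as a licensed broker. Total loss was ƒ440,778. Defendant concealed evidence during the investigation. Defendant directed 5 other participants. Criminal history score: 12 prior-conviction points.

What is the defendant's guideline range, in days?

2190-2490 days

Base offense level for money laundering: 15.
S1 applies: 15 + 2 = 17.
S2 applies: 17 + 1 = 18.
S3 applies: 18 + 3 = 21.
S4 applies (level before this adjustment is 21 ≥ 13, so +5): 21 + 5 = 26.
S5 applies: 26 + 3 = 29.
S6 applies (level before this adjustment is 29 ≥ 16, so +5): 29 + 5 = 34.
S7 does not apply.
Level 34 exceeds the maximum of 23; capped at 23.
Final offense level: 23.
Criminal history: 12 prior points → Category Serious (9-16).
Level 23 falls in the 21-23 band.
Grid: Level 21-23 × Category Serious = 2190-2490 days.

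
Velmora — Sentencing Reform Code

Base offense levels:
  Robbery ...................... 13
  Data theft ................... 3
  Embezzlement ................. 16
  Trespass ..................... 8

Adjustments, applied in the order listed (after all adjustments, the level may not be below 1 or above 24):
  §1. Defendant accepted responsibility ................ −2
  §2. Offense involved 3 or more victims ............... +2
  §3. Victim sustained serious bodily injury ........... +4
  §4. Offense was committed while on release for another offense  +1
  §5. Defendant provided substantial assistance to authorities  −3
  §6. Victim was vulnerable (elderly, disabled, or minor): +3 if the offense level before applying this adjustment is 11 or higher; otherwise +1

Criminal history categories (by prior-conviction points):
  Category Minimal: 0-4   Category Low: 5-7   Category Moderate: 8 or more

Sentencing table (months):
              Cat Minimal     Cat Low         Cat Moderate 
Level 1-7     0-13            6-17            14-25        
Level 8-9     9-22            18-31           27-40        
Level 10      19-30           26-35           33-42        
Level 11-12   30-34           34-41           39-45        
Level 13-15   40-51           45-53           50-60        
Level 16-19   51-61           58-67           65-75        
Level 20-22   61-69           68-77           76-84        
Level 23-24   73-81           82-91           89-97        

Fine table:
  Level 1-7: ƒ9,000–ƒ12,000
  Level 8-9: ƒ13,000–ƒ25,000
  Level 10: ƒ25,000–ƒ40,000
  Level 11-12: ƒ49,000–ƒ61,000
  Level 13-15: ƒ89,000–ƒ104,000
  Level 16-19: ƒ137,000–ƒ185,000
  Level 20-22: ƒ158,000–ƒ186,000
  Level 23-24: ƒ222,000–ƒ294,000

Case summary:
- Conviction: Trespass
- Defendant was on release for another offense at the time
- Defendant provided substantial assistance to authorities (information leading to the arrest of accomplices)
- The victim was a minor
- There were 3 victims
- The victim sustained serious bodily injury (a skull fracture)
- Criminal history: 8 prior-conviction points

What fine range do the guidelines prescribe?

Base offense level for trespass: 8.
§2 applies: 8 + 2 = 10.
§3 applies: 10 + 4 = 14.
§4 applies: 14 + 1 = 15.
§5 applies: 15 − 3 = 12.
§6 applies (level before this adjustment is 12 ≥ 11, so +3): 12 + 3 = 15.
Final offense level: 15.
Level 15 falls in the 13-15 band.
Fine table: Level 13-15 → ƒ89,000–ƒ104,000.

ƒ89,000–ƒ104,000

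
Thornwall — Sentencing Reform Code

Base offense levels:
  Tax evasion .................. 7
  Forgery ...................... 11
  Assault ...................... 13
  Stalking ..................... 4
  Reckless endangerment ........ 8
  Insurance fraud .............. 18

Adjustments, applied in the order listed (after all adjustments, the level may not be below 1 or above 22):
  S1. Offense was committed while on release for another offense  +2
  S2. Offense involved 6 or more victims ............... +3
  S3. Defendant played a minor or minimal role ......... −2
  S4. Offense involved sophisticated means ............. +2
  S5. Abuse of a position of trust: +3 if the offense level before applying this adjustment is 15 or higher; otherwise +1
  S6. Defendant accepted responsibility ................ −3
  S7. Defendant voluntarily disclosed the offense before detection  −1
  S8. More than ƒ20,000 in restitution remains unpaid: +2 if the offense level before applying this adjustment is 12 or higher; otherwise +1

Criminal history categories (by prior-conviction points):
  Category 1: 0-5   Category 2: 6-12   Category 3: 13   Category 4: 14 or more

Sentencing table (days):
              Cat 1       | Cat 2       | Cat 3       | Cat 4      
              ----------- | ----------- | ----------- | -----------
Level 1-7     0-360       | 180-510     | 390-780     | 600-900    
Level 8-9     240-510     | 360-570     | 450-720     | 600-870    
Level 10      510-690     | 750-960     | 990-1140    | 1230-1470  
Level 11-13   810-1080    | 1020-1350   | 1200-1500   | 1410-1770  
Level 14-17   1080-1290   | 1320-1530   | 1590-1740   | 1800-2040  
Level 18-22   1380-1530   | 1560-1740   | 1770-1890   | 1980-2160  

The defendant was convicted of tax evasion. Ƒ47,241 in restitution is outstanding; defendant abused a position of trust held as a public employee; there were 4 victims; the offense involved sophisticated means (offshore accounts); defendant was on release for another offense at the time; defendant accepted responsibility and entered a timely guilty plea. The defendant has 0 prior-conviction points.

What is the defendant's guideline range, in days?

Base offense level for tax evasion: 7.
S1 applies: 7 + 2 = 9.
S2 does not apply.
S4 applies: 9 + 2 = 11.
S5 applies (level before this adjustment is 11 < 15, so +1): 11 + 1 = 12.
S6 applies: 12 − 3 = 9.
S8 applies (level before this adjustment is 9 < 12, so +1): 9 + 1 = 10.
Final offense level: 10.
Criminal history: 0 prior points → Category 1 (0-5).
Level 10 falls in the 10 band.
Grid: Level 10 × Category 1 = 510-690 days.

510-690 days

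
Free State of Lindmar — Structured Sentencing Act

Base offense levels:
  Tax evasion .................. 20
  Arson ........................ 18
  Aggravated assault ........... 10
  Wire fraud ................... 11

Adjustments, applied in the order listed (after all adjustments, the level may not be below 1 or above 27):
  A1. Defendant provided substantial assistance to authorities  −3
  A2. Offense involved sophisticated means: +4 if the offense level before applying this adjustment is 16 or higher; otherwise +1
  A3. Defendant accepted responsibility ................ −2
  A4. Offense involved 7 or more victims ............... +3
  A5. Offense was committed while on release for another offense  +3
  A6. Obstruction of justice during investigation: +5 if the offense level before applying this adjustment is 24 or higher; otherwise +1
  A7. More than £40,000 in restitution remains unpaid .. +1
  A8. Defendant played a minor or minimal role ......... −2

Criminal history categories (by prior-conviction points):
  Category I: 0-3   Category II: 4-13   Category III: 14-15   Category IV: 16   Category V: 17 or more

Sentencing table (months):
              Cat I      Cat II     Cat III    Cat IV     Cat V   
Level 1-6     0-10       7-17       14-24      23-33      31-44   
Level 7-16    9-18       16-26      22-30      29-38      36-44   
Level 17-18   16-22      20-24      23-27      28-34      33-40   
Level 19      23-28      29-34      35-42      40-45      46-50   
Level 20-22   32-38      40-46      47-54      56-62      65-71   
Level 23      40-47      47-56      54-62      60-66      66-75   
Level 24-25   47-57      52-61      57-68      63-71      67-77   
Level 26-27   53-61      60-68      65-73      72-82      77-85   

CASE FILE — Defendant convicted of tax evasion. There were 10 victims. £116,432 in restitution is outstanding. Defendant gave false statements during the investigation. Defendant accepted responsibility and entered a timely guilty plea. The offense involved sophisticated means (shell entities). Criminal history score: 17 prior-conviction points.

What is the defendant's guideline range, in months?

77-85 months

Base offense level for tax evasion: 20.
A2 applies (level before this adjustment is 20 ≥ 16, so +4): 20 + 4 = 24.
A3 applies: 24 − 2 = 22.
A4 applies: 22 + 3 = 25.
A6 applies (level before this adjustment is 25 ≥ 24, so +5): 25 + 5 = 30.
A7 applies: 30 + 1 = 31.
Level 31 exceeds the maximum of 27; capped at 27.
Final offense level: 27.
Criminal history: 17 prior points → Category V (17+).
Level 27 falls in the 26-27 band.
Grid: Level 26-27 × Category V = 77-85 months.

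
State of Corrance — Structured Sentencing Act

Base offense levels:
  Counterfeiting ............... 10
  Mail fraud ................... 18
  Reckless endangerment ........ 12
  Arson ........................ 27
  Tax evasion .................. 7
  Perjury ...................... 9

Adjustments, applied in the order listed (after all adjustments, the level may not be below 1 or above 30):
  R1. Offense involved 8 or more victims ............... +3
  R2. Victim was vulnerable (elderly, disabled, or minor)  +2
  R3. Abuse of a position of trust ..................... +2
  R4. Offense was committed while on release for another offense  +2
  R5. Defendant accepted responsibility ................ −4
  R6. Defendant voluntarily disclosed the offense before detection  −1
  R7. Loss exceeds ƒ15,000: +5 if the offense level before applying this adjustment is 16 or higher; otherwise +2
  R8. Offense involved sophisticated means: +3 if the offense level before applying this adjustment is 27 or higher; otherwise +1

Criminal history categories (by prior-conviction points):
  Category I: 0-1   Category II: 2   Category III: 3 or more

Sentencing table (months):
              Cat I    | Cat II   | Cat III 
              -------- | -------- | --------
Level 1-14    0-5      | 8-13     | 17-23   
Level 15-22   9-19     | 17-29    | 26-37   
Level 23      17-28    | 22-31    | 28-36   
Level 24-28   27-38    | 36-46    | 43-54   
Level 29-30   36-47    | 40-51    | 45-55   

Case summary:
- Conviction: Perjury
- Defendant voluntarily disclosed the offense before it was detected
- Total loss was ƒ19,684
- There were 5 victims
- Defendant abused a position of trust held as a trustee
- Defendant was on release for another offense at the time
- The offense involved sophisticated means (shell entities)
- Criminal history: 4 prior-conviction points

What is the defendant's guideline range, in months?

Base offense level for perjury: 9.
R3 applies: 9 + 2 = 11.
R4 applies: 11 + 2 = 13.
R5 does not apply.
R6 applies: 13 − 1 = 12.
R7 applies (level before this adjustment is 12 < 16, so +2): 12 + 2 = 14.
R8 applies (level before this adjustment is 14 < 27, so +1): 14 + 1 = 15.
Final offense level: 15.
Criminal history: 4 prior points → Category III (3+).
Level 15 falls in the 15-22 band.
Grid: Level 15-22 × Category III = 26-37 months.

26-37 months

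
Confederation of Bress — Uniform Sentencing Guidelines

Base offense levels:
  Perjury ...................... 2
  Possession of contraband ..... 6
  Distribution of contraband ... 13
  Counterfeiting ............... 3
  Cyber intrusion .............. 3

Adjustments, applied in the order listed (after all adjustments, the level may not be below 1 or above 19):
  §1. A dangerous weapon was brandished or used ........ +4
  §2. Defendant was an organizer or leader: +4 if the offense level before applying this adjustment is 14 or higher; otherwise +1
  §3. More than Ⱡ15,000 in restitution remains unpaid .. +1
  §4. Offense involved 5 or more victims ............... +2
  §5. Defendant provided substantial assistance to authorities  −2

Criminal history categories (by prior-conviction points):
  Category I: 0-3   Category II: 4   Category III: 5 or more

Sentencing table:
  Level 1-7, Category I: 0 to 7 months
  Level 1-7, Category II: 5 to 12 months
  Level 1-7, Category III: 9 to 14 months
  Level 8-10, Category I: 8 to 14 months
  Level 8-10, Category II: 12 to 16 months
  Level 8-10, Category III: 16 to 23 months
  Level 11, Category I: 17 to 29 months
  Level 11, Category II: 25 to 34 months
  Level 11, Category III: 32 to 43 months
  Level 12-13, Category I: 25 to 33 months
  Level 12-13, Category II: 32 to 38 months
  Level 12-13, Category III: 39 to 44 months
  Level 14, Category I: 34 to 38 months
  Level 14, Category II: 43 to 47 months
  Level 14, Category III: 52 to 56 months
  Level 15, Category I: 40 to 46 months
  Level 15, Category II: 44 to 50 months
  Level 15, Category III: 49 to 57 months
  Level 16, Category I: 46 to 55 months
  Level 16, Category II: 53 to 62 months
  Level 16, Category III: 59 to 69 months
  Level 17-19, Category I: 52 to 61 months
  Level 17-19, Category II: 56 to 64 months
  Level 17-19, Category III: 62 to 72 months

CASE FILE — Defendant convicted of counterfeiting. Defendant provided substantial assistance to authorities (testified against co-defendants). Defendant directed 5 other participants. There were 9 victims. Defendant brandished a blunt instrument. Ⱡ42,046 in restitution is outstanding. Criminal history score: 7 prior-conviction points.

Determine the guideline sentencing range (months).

16-23 months

Base offense level for counterfeiting: 3.
§1 applies: 3 + 4 = 7.
§2 applies (level before this adjustment is 7 < 14, so +1): 7 + 1 = 8.
§3 applies: 8 + 1 = 9.
§4 applies: 9 + 2 = 11.
§5 applies: 11 − 2 = 9.
Final offense level: 9.
Criminal history: 7 prior points → Category III (5+).
Level 9 falls in the 8-10 band.
Grid: Level 8-10 × Category III = 16-23 months.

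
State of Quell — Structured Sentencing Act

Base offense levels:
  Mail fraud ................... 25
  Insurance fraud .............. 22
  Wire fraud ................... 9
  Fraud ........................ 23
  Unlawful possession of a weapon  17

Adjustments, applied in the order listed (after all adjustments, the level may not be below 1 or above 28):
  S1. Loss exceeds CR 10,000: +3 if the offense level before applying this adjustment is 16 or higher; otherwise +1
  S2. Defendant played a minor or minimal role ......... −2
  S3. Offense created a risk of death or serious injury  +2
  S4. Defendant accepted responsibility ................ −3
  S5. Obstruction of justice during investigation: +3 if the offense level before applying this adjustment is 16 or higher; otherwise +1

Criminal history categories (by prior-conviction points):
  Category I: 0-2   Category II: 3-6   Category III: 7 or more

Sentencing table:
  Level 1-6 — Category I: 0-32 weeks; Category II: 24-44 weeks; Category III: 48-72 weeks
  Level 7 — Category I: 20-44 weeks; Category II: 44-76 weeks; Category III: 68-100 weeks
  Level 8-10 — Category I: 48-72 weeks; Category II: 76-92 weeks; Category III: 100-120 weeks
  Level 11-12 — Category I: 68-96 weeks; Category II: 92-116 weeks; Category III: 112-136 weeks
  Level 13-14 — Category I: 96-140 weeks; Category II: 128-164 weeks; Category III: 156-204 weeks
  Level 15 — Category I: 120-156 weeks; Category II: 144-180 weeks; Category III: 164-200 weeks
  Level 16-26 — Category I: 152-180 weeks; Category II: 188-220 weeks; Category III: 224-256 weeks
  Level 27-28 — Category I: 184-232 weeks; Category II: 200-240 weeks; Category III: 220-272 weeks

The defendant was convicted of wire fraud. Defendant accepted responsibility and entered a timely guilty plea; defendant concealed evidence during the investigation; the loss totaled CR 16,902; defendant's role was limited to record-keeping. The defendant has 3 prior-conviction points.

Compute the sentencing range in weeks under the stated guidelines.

Base offense level for wire fraud: 9.
S1 applies (level before this adjustment is 9 < 16, so +1): 9 + 1 = 10.
S2 applies: 10 − 2 = 8.
S3 does not apply.
S4 applies: 8 − 3 = 5.
S5 applies (level before this adjustment is 5 < 16, so +1): 5 + 1 = 6.
Final offense level: 6.
Criminal history: 3 prior points → Category II (3-6).
Level 6 falls in the 1-6 band.
Grid: Level 1-6 × Category II = 24-44 weeks.

24-44 weeks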